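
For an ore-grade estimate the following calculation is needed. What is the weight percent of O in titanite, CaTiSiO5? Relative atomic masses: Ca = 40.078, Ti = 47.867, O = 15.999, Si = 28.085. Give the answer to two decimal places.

40.81 weight percent

Molar mass of CaTiSiO5: 1*40.078 + 1*47.867 + 1*28.085 + 5*15.999 = 196.025 g/mol.
Mass of O per formula unit: 5 × 15.999 = 79.995 g.
Weight fraction O = 79.995 / 196.025 = 0.4081.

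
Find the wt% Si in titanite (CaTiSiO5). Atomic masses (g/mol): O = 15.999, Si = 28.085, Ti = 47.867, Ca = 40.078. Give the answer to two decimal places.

Formula mass = 1·40.078 + 1·47.867 + 1·28.085 + 5·15.999 = 196.025 g/mol, of which 28.085 g is Si.
So Si makes up 28.085/196.025 = 0.1433 of the mass, i.e. 14.33%.

14.33 mass %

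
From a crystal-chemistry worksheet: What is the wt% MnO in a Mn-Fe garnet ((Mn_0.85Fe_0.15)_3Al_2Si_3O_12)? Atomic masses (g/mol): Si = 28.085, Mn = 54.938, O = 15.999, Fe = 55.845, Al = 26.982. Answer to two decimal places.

36.51 wt%

Molar mass of (Mn_0.85Fe_0.15)_3Al_2Si_3O_12 = 2.55×54.938 + 0.45×55.845 + 2×26.982 + 3×28.085 + 12×15.999 = 495.429 g/mol.
Each formula unit contains 2.55 Mn, equivalent to 2.55/1 = 2.5500 mol MnO.
M(MnO) = 1×54.938 + 1×15.999 = 70.937 g/mol.
Mass of MnO per formula unit = 2.5500 × 70.937 = 180.889 g.
MnO wt% = 180.889 / 495.429 × 100 = 36.51%.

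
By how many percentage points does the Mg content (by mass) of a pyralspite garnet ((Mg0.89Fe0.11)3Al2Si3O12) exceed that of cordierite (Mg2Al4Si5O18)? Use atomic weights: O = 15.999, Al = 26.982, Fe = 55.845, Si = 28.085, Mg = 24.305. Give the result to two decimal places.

Mg in (Mg0.89Fe0.11)3Al2Si3O12: molar mass 413.530 g/mol; 2.67×24.305 = 64.894 g → 15.69 wt%.
Mg in Mg2Al4Si5O18: molar mass 584.945 g/mol; 2×24.305 = 48.610 g → 8.31 wt%.
Difference = 15.69 − 8.31 = 7.38 percentage points.

7.38 percentage points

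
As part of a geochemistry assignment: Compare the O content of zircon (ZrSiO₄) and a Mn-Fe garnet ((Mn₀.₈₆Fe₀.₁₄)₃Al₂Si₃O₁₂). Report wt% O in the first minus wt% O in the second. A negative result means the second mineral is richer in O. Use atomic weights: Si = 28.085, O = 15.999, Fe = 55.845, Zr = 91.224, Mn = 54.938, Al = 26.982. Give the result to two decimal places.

O in ZrSiO₄: molar mass 183.305 g/mol; 4×15.999 = 63.996 g → 34.91 wt%.
O in (Mn₀.₈₆Fe₀.₁₄)₃Al₂Si₃O₁₂: molar mass 495.402 g/mol; 12×15.999 = 191.988 g → 38.75 wt%.
Difference = 34.91 − 38.75 = -3.84 percentage points.

-3.84 percentage points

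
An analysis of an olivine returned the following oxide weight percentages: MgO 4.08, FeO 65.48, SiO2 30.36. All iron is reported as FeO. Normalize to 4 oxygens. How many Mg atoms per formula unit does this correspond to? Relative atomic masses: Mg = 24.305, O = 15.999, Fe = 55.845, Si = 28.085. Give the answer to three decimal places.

MgO: 4.08/40.304 = 0.10123 mol → 0.10123 mol Mg, 0.10123 mol O.
FeO: 65.48/71.844 = 0.91142 mol → 0.91142 mol Fe, 0.91142 mol O.
SiO2: 30.36/60.083 = 0.50530 mol → 0.50530 mol Si, 1.01060 mol O.
Total oxygen = 2.02325 mol. Normalization factor = 4/2.02325 = 1.97702.
Mg per 4 O = 0.10123 × 1.97702 = 0.200.

0.200 Mg apfu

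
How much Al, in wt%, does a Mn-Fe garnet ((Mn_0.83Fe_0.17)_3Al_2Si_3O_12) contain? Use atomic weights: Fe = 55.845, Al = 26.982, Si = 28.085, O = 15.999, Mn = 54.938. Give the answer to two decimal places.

10.89 wt%

M((Mn_0.83Fe_0.17)_3Al_2Si_3O_12) = 495.484 g/mol.
Al contributes 2 × 26.982 = 53.964 g per mole.
53.964/495.484 = 0.1089 → 10.89%.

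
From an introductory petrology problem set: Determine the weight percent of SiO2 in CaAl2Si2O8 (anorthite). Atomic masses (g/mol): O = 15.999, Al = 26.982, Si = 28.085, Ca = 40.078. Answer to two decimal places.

43.19 wt%

Formula mass = 278.204 g/mol.
2 Si → 2.0000 mol SiO2 per formula unit; M(SiO2) = 60.083, so SiO2 mass = 120.166 g.
120.166/278.204 × 100 = 43.19 wt%.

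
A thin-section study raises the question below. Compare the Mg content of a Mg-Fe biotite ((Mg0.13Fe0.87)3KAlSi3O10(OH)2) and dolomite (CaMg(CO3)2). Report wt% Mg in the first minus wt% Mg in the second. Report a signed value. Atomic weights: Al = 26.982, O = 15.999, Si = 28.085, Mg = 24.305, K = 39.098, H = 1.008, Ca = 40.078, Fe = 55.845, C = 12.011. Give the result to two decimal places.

First mineral: 9.479 g Mg in 499.573 g formula = 1.90 wt% Mg.
Second mineral: 24.305 g Mg in 184.399 g formula = 13.18 wt% Mg.
1.90% − 13.18% gives a difference of -11.28 percentage points.

-11.28 percentage points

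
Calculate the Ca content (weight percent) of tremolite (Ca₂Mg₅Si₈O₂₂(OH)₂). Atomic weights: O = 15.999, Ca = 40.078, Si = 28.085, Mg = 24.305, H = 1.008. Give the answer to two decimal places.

9.87 weight percent

Molar mass of Ca₂Mg₅Si₈O₂₂(OH)₂: 2×40.078 + 5×24.305 + 8×28.085 + 24×15.999 + 2×1.008 = 812.353 g/mol.
Mass of Ca per formula unit: 2 × 40.078 = 80.156 g.
Weight fraction Ca = 80.156 / 812.353 = 0.0987.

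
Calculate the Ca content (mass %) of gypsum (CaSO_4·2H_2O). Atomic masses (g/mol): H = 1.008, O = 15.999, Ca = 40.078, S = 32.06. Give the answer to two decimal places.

Molar mass of CaSO_4·2H_2O: 1·40.078 + 1·32.06 + 6·15.999 + 4·1.008 = 172.164 g/mol.
Mass of Ca per formula unit: 1 × 40.078 = 40.078 g.
Weight fraction Ca = 40.078 / 172.164 = 0.2328.

23.28 mass %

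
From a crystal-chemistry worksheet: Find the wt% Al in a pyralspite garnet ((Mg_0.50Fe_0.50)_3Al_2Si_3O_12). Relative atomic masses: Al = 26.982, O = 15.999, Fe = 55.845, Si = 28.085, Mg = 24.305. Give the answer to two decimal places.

11.98 mass %

Molar mass of (Mg_0.50Fe_0.50)_3Al_2Si_3O_12: 1.50*24.305 + 1.50*55.845 + 2*26.982 + 3*28.085 + 12*15.999 = 450.432 g/mol.
Mass of Al per formula unit: 2 × 26.982 = 53.964 g.
Weight fraction Al = 53.964 / 450.432 = 0.1198.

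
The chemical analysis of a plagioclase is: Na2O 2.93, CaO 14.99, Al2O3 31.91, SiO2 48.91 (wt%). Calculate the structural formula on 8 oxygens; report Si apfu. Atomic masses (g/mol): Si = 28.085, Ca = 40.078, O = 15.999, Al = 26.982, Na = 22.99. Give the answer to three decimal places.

2.260 Si apfu

Na2O: 2.93/61.979 = 0.04727 mol → 0.09454 mol Na, 0.04727 mol O.
CaO: 14.99/56.077 = 0.26731 mol → 0.26731 mol Ca, 0.26731 mol O.
Al2O3: 31.91/101.961 = 0.31296 mol → 0.62592 mol Al, 0.93888 mol O.
SiO2: 48.91/60.083 = 0.81404 mol → 0.81404 mol Si, 1.62808 mol O.
Total oxygen = 2.88154 mol. Normalization factor = 8/2.88154 = 2.77629.
Si per 8 O = 0.81404 × 2.77629 = 2.260.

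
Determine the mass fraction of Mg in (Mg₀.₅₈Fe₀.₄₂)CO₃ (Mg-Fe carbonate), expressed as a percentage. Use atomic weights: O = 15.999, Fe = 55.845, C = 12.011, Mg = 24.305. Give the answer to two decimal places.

M((Mg₀.₅₈Fe₀.₄₂)CO₃) = 97.560 g/mol.
Mg contributes 0.58 × 24.305 = 14.097 g per mole.
14.097/97.560 = 0.1445 → 14.45%.

14.45 mass %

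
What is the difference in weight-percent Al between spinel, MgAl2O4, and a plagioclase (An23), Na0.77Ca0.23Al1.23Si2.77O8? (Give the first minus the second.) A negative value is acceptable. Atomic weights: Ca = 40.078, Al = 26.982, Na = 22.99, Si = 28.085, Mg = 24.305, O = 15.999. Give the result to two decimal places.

25.45 percentage points

Al in MgAl2O4: molar mass 142.265 g/mol; 2×26.982 = 53.964 g → 37.93 wt%.
Al in Na0.77Ca0.23Al1.23Si2.77O8: molar mass 265.896 g/mol; 1.23×26.982 = 33.188 g → 12.48 wt%.
Difference = 37.93 − 12.48 = 25.45 percentage points.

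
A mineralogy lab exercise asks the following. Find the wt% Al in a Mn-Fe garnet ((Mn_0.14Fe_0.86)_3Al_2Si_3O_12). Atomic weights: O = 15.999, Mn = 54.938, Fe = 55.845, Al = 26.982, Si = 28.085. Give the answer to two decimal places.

10.85 weight percent

Molar mass of (Mn_0.14Fe_0.86)_3Al_2Si_3O_12: 0.42·54.938 + 2.58·55.845 + 2·26.982 + 3·28.085 + 12·15.999 = 497.361 g/mol.
Mass of Al per formula unit: 2 × 26.982 = 53.964 g.
Weight fraction Al = 53.964 / 497.361 = 0.1085.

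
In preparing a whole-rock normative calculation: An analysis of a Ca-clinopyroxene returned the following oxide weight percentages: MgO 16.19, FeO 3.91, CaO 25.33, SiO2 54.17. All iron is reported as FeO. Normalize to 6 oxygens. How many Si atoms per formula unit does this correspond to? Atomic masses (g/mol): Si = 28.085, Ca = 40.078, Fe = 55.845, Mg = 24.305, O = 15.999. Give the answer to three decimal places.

1.995 Si apfu

16.19 wt% MgO ÷ 40.304 g/mol = 0.40170 mol, giving 0.40170 Mg and 0.40170 O.
3.91 wt% FeO ÷ 71.844 g/mol = 0.05442 mol, giving 0.05442 Fe and 0.05442 O.
25.33 wt% CaO ÷ 56.077 g/mol = 0.45170 mol, giving 0.45170 Ca and 0.45170 O.
54.17 wt% SiO2 ÷ 60.083 g/mol = 0.90159 mol, giving 0.90159 Si and 1.80318 O.
Oxygen sums to 2.71100; scaling by 6/2.71100 = 2.21321 puts the formula on 6 O.
Si: 0.90159 × 2.21321 = 1.995 atoms per formula unit.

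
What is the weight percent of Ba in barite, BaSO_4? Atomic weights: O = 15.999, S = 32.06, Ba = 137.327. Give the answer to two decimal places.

Molar mass of BaSO_4: 1·137.327 + 1·32.06 + 4·15.999 = 233.383 g/mol.
Mass of Ba per formula unit: 1 × 137.327 = 137.327 g.
Weight fraction Ba = 137.327 / 233.383 = 0.5884.

58.84 weight percent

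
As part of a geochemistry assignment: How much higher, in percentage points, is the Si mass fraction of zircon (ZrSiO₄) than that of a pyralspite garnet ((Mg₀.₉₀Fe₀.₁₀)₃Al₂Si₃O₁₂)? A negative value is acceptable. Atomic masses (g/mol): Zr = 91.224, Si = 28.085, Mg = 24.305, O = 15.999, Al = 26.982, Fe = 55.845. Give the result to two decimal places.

-5.10 percentage points

M(ZrSiO₄) = 183.305 g/mol, so wt% Si = 28.085/183.305 × 100 = 15.32%.
M((Mg₀.₉₀Fe₀.₁₀)₃Al₂Si₃O₁₂) = 412.584 g/mol, so wt% Si = 84.255/412.584 × 100 = 20.42%.
15.32 − 20.42 = -5.10 pp.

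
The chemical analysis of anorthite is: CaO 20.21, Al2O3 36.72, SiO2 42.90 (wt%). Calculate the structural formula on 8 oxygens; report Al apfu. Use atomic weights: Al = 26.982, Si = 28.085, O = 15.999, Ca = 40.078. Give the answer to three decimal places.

20.21 wt% CaO ÷ 56.077 g/mol = 0.36040 mol, giving 0.36040 Ca and 0.36040 O.
36.72 wt% Al2O3 ÷ 101.961 g/mol = 0.36014 mol, giving 0.72028 Al and 1.08042 O.
42.90 wt% SiO2 ÷ 60.083 g/mol = 0.71401 mol, giving 0.71401 Si and 1.42802 O.
Oxygen sums to 2.86884; scaling by 8/2.86884 = 2.78858 puts the formula on 8 O.
Al: 0.72028 × 2.78858 = 2.009 atoms per formula unit.

2.009 Al apfu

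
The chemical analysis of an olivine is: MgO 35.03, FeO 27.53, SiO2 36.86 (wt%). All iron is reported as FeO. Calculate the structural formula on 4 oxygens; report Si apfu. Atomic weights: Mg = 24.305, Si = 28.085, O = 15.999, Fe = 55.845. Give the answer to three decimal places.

0.990 Si apfu

35.03 wt% MgO ÷ 40.304 g/mol = 0.86914 mol, giving 0.86914 Mg and 0.86914 O.
27.53 wt% FeO ÷ 71.844 g/mol = 0.38319 mol, giving 0.38319 Fe and 0.38319 O.
36.86 wt% SiO2 ÷ 60.083 g/mol = 0.61348 mol, giving 0.61348 Si and 1.22696 O.
Oxygen sums to 2.47929; scaling by 4/2.47929 = 1.61337 puts the formula on 4 O.
Si: 0.61348 × 1.61337 = 0.990 atoms per formula unit.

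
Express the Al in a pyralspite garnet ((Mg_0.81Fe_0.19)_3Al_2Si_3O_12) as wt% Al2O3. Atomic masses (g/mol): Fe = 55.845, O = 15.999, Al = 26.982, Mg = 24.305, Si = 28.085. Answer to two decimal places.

M((Mg_0.81Fe_0.19)_3Al_2Si_3O_12) = 421.100 g/mol; M(Al2O3) = 101.961 g/mol.
Moles Al2O3 per formula unit = 2 Al ÷ 2 = 1.0000.
Al2O3 fraction = (1.0000 × 101.961) / 421.100 = 101.961/421.100 = 0.2421.

24.21 wt%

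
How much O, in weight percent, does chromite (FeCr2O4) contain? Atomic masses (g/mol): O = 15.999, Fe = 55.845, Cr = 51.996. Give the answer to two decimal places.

M(FeCr2O4) = 223.833 g/mol.
O contributes 4 × 15.999 = 63.996 g per mole.
63.996/223.833 = 0.2859 → 28.59%.

28.59 weight percent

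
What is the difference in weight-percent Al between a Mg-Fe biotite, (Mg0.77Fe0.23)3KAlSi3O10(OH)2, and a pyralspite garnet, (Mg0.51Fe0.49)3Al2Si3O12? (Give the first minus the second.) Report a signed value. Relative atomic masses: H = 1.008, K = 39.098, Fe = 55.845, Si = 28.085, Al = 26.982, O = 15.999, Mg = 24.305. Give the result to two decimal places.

-5.86 percentage points

Al in (Mg0.77Fe0.23)3KAlSi3O10(OH)2: molar mass 439.017 g/mol; 1×26.982 = 26.982 g → 6.15 wt%.
Al in (Mg0.51Fe0.49)3Al2Si3O12: molar mass 449.486 g/mol; 2×26.982 = 53.964 g → 12.01 wt%.
Difference = 6.15 − 12.01 = -5.86 percentage points.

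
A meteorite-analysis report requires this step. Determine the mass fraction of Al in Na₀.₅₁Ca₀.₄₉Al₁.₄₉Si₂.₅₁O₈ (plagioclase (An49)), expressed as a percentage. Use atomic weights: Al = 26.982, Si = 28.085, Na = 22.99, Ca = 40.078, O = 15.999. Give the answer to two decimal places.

M(Na₀.₅₁Ca₀.₄₉Al₁.₄₉Si₂.₅₁O₈) = 270.052 g/mol.
Al contributes 1.49 × 26.982 = 40.203 g per mole.
40.203/270.052 = 0.1489 → 14.89%.

14.89 weight percent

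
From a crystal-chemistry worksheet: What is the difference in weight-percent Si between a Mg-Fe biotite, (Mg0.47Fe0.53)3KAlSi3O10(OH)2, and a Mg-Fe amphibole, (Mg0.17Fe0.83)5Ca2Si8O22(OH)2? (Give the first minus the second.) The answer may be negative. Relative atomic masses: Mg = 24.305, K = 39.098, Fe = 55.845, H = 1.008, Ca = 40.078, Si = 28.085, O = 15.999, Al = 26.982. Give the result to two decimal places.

-5.79 percentage points

First mineral: 84.255 g Si in 467.403 g formula = 18.03 wt% Si.
Second mineral: 224.680 g Si in 943.244 g formula = 23.82 wt% Si.
18.03% − 23.82% gives a difference of -5.79 percentage points.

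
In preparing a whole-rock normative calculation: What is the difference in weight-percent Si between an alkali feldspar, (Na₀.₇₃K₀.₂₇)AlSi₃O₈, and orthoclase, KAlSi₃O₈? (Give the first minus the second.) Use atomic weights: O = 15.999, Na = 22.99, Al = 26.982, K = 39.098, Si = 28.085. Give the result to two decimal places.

1.34 percentage points

Si in (Na₀.₇₃K₀.₂₇)AlSi₃O₈: molar mass 266.568 g/mol; 3×28.085 = 84.255 g → 31.61 wt%.
Si in KAlSi₃O₈: molar mass 278.327 g/mol; 3×28.085 = 84.255 g → 30.27 wt%.
Difference = 31.61 − 30.27 = 1.34 percentage points.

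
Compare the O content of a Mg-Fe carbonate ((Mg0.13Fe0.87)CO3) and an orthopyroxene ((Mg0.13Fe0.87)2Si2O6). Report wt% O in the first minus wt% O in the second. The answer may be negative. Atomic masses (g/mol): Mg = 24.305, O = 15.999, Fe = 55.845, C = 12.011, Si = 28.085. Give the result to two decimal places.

5.40 percentage points

O in (Mg0.13Fe0.87)CO3: molar mass 111.753 g/mol; 3×15.999 = 47.997 g → 42.95 wt%.
O in (Mg0.13Fe0.87)2Si2O6: molar mass 255.654 g/mol; 6×15.999 = 95.994 g → 37.55 wt%.
Difference = 42.95 − 37.55 = 5.40 percentage points.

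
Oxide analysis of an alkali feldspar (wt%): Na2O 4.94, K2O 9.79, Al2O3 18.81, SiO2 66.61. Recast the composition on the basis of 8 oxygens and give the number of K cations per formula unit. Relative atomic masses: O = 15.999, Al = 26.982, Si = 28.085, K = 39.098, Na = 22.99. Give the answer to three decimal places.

0.563 K apfu

4.94 wt% Na2O ÷ 61.979 g/mol = 0.07970 mol, giving 0.15940 Na and 0.07970 O.
9.79 wt% K2O ÷ 94.195 g/mol = 0.10393 mol, giving 0.20786 K and 0.10393 O.
18.81 wt% Al2O3 ÷ 101.961 g/mol = 0.18448 mol, giving 0.36896 Al and 0.55344 O.
66.61 wt% SiO2 ÷ 60.083 g/mol = 1.10863 mol, giving 1.10863 Si and 2.21726 O.
Oxygen sums to 2.95433; scaling by 8/2.95433 = 2.70789 puts the formula on 8 O.
K: 0.20786 × 2.70789 = 0.563 atoms per formula unit.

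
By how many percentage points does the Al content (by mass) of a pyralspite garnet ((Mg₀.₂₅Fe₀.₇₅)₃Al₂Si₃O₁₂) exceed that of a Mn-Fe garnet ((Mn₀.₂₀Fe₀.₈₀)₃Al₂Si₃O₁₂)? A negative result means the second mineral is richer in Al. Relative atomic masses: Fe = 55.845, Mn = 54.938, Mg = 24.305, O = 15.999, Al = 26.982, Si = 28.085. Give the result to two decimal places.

Al in (Mg₀.₂₅Fe₀.₇₅)₃Al₂Si₃O₁₂: molar mass 474.087 g/mol; 2×26.982 = 53.964 g → 11.38 wt%.
Al in (Mn₀.₂₀Fe₀.₈₀)₃Al₂Si₃O₁₂: molar mass 497.198 g/mol; 2×26.982 = 53.964 g → 10.85 wt%.
Difference = 11.38 − 10.85 = 0.53 percentage points.

0.53 percentage points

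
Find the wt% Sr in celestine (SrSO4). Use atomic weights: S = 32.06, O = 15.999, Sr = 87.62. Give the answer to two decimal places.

47.70 weight percent

M(SrSO4) = 183.676 g/mol.
Sr contributes 1 × 87.62 = 87.620 g per mole.
87.620/183.676 = 0.4770 → 47.70%.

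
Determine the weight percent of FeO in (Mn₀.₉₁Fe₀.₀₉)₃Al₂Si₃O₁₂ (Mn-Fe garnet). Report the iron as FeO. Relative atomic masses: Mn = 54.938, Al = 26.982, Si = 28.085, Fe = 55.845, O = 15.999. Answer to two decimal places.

3.92 wt%

Molar mass of (Mn₀.₉₁Fe₀.₀₉)₃Al₂Si₃O₁₂ = 2.73*54.938 + 0.27*55.845 + 2*26.982 + 3*28.085 + 12*15.999 = 495.266 g/mol.
Each formula unit contains 0.27 Fe, equivalent to 0.27/1 = 0.2700 mol FeO.
M(FeO) = 1×55.845 + 1×15.999 = 71.844 g/mol.
Mass of FeO per formula unit = 0.2700 × 71.844 = 19.398 g.
FeO wt% = 19.398 / 495.266 × 100 = 3.92%.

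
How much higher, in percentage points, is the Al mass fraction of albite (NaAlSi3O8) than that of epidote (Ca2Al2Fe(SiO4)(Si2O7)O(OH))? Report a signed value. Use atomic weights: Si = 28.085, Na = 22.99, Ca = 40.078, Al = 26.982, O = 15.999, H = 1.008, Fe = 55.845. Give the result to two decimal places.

-0.88 percentage points

M(NaAlSi3O8) = 262.219 g/mol, so wt% Al = 26.982/262.219 × 100 = 10.29%.
M(Ca2Al2Fe(SiO4)(Si2O7)O(OH)) = 483.215 g/mol, so wt% Al = 53.964/483.215 × 100 = 11.17%.
10.29 − 11.17 = -0.88 pp.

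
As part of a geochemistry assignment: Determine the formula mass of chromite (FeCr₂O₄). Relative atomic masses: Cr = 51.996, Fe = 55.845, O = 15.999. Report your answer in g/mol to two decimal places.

M = 1·55.845 + 2·51.996 + 4·15.999

223.83 g/mol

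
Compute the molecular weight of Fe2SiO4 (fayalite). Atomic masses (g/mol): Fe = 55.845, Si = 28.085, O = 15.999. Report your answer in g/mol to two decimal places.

203.77 g/mol

Fe: 2 × 55.845 = 111.6900
Si: 1 × 28.085 = 28.0850
O: 4 × 15.999 = 63.9960
Summing the contributions gives the formula mass.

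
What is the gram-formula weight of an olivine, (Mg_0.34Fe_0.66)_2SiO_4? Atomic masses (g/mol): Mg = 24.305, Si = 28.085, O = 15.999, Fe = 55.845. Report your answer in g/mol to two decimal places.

The formula mass is the sum 0.68(24.305) + 1.32(55.845) + 1(28.085) + 4(15.999).

182.32 g/mol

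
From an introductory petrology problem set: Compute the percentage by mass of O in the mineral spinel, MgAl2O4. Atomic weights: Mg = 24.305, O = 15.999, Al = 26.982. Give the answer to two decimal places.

44.98 mass %

Molar mass of MgAl2O4: 1·24.305 + 2·26.982 + 4·15.999 = 142.265 g/mol.
Mass of O per formula unit: 4 × 15.999 = 63.996 g.
Weight fraction O = 63.996 / 142.265 = 0.4498.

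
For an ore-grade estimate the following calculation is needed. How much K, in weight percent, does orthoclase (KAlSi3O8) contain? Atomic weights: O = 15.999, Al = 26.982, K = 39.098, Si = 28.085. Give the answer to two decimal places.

14.05 weight percent

Formula mass = 1·39.098 + 1·26.982 + 3·28.085 + 8·15.999 = 278.327 g/mol, of which 39.098 g is K.
So K makes up 39.098/278.327 = 0.1405 of the mass, i.e. 14.05%.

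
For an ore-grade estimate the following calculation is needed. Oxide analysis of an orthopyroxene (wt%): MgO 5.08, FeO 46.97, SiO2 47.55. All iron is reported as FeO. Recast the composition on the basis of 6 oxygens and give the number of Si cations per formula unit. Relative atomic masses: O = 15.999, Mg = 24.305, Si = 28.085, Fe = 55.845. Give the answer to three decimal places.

2.010 Si apfu

MgO: 5.08/40.304 = 0.12604 mol → 0.12604 mol Mg, 0.12604 mol O.
FeO: 46.97/71.844 = 0.65378 mol → 0.65378 mol Fe, 0.65378 mol O.
SiO2: 47.55/60.083 = 0.79141 mol → 0.79141 mol Si, 1.58282 mol O.
Total oxygen = 2.36264 mol. Normalization factor = 6/2.36264 = 2.53953.
Si per 6 O = 0.79141 × 2.53953 = 2.010.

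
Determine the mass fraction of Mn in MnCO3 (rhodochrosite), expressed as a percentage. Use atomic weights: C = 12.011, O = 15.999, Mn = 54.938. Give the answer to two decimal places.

47.79 mass %

Molar mass of MnCO3: 1×54.938 + 1×12.011 + 3×15.999 = 114.946 g/mol.
Mass of Mn per formula unit: 1 × 54.938 = 54.938 g.
Weight fraction Mn = 54.938 / 114.946 = 0.4779.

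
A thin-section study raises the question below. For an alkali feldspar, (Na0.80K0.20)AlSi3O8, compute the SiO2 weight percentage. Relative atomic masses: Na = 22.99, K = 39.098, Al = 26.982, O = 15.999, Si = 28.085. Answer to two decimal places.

67.91 wt%

Molar mass of (Na0.80K0.20)AlSi3O8 = 0.80·22.99 + 0.20·39.098 + 1·26.982 + 3·28.085 + 8·15.999 = 265.441 g/mol.
Each formula unit contains 3 Si, equivalent to 3/1 = 3.0000 mol SiO2.
M(SiO2) = 1×28.085 + 2×15.999 = 60.083 g/mol.
Mass of SiO2 per formula unit = 3.0000 × 60.083 = 180.249 g.
SiO2 wt% = 180.249 / 265.441 × 100 = 67.91%.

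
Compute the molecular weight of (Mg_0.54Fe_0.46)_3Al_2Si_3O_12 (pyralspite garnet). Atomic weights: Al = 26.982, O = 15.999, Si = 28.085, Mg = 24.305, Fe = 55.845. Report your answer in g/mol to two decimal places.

446.65 g/mol

M = 1.62·24.305 + 1.38·55.845 + 2·26.982 + 3·28.085 + 12·15.999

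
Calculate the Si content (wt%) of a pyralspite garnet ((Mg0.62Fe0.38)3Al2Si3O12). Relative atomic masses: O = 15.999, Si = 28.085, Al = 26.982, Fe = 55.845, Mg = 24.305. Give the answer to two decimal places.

Molar mass of (Mg0.62Fe0.38)3Al2Si3O12: 1.86·24.305 + 1.14·55.845 + 2·26.982 + 3·28.085 + 12·15.999 = 439.078 g/mol.
Mass of Si per formula unit: 3 × 28.085 = 84.255 g.
Weight fraction Si = 84.255 / 439.078 = 0.1919.

19.19 wt%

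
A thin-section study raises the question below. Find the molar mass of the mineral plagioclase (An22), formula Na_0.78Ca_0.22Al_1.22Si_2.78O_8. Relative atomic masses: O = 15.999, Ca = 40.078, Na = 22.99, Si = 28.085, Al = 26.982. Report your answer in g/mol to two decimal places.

265.74 g/mol

The formula mass is the sum 0.78·22.99 + 0.22·40.078 + 1.22·26.982 + 2.78·28.085 + 8·15.999.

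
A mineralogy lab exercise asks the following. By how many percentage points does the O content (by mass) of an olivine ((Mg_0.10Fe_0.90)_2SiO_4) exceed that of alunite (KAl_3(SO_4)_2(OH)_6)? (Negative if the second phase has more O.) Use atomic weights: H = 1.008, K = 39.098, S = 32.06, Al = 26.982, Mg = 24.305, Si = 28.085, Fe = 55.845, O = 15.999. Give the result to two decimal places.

-21.67 percentage points

First mineral: 63.996 g O in 197.463 g formula = 32.41 wt% O.
Second mineral: 223.986 g O in 414.198 g formula = 54.08 wt% O.
32.41% − 54.08% gives a difference of -21.67 percentage points.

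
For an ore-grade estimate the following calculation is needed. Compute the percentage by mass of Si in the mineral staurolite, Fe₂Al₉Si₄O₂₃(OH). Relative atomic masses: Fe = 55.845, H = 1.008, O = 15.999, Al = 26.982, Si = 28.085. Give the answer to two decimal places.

M(Fe₂Al₉Si₄O₂₃(OH)) = 851.852 g/mol.
Si contributes 4 × 28.085 = 112.340 g per mole.
112.340/851.852 = 0.1319 → 13.19%.

13.19 wt%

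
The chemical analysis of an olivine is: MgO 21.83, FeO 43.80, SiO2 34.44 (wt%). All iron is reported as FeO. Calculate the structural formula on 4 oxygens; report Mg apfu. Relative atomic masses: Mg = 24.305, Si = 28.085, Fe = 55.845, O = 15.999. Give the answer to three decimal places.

MgO: 21.83/40.304 = 0.54163 mol → 0.54163 mol Mg, 0.54163 mol O.
FeO: 43.80/71.844 = 0.60965 mol → 0.60965 mol Fe, 0.60965 mol O.
SiO2: 34.44/60.083 = 0.57321 mol → 0.57321 mol Si, 1.14642 mol O.
Total oxygen = 2.29770 mol. Normalization factor = 4/2.29770 = 1.74087.
Mg per 4 O = 0.54163 × 1.74087 = 0.943.

0.943 Mg apfu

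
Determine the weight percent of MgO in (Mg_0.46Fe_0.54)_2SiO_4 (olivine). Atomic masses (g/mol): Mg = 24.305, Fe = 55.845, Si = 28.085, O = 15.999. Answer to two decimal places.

M((Mg_0.46Fe_0.54)_2SiO_4) = 174.754 g/mol; M(MgO) = 40.304 g/mol.
Moles MgO per formula unit = 0.92 Mg ÷ 1 = 0.9200.
MgO fraction = (0.9200 × 40.304) / 174.754 = 37.080/174.754 = 0.2122.

21.22 wt%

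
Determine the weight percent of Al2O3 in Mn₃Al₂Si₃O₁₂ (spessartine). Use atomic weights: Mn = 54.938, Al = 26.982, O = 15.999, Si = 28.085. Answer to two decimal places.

Molar mass of Mn₃Al₂Si₃O₁₂ = 3×54.938 + 2×26.982 + 3×28.085 + 12×15.999 = 495.021 g/mol.
Each formula unit contains 2 Al, equivalent to 2/2 = 1.0000 mol Al2O3.
M(Al2O3) = 2×26.982 + 3×15.999 = 101.961 g/mol.
Mass of Al2O3 per formula unit = 1.0000 × 101.961 = 101.961 g.
Al2O3 wt% = 101.961 / 495.021 × 100 = 20.60%.

20.60 wt%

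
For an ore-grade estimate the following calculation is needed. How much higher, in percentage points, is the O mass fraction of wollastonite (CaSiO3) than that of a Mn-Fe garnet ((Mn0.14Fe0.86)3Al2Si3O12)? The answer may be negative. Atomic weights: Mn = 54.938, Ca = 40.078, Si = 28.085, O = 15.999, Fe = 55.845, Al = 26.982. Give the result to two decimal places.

2.72 percentage points

First mineral: 47.997 g O in 116.160 g formula = 41.32 wt% O.
Second mineral: 191.988 g O in 497.361 g formula = 38.60 wt% O.
41.32% − 38.60% gives a difference of 2.72 percentage points.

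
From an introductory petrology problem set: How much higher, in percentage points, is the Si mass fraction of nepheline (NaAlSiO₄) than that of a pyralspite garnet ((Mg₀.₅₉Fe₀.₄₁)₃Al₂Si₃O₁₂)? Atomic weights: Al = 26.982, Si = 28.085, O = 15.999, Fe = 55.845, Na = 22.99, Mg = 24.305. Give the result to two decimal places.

M(NaAlSiO₄) = 142.053 g/mol, so wt% Si = 28.085/142.053 × 100 = 19.77%.
M((Mg₀.₅₉Fe₀.₄₁)₃Al₂Si₃O₁₂) = 441.916 g/mol, so wt% Si = 84.255/441.916 × 100 = 19.07%.
19.77 − 19.07 = 0.70 pp.

0.70 percentage points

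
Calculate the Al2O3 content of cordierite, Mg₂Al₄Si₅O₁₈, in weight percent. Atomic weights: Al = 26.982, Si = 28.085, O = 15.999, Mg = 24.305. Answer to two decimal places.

34.86 wt%

Molar mass of Mg₂Al₄Si₅O₁₈ = 2*24.305 + 4*26.982 + 5*28.085 + 18*15.999 = 584.945 g/mol.
Each formula unit contains 4 Al, equivalent to 4/2 = 2.0000 mol Al2O3.
M(Al2O3) = 2×26.982 + 3×15.999 = 101.961 g/mol.
Mass of Al2O3 per formula unit = 2.0000 × 101.961 = 203.922 g.
Al2O3 wt% = 203.922 / 584.945 × 100 = 34.86%.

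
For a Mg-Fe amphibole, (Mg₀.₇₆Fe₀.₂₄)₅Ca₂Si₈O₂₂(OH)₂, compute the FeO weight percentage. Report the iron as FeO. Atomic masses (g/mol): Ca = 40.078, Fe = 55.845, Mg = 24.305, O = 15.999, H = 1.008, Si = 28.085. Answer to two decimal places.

10.14 wt%

Formula mass = 850.201 g/mol.
1.20 Fe → 1.2000 mol FeO per formula unit; M(FeO) = 71.844, so FeO mass = 86.213 g.
86.213/850.201 × 100 = 10.14 wt%.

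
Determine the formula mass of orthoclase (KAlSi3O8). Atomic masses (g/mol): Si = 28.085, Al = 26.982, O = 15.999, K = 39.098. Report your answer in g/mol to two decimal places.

M = 1×39.098 + 1×26.982 + 3×28.085 + 8×15.999

278.33 g/mol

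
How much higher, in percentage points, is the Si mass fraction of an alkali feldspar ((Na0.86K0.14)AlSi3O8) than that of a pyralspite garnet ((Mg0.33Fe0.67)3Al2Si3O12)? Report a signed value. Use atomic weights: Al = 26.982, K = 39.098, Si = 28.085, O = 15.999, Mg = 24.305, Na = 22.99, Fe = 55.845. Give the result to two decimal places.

Si in (Na0.86K0.14)AlSi3O8: molar mass 264.474 g/mol; 3×28.085 = 84.255 g → 31.86 wt%.
Si in (Mg0.33Fe0.67)3Al2Si3O12: molar mass 466.517 g/mol; 3×28.085 = 84.255 g → 18.06 wt%.
Difference = 31.86 − 18.06 = 13.80 percentage points.

13.80 percentage points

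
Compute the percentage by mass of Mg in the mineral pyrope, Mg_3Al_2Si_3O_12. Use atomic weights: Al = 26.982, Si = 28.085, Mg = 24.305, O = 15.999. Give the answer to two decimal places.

M(Mg_3Al_2Si_3O_12) = 403.122 g/mol.
Mg contributes 3 × 24.305 = 72.915 g per mole.
72.915/403.122 = 0.1809 → 18.09%.

18.09 mass %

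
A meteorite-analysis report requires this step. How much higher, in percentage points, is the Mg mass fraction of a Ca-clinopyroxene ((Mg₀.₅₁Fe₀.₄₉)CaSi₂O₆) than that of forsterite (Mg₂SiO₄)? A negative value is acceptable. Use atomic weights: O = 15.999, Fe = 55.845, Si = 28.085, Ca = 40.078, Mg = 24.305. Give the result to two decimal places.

-29.21 percentage points

M((Mg₀.₅₁Fe₀.₄₉)CaSi₂O₆) = 232.002 g/mol, so wt% Mg = 12.396/232.002 × 100 = 5.34%.
M(Mg₂SiO₄) = 140.691 g/mol, so wt% Mg = 48.610/140.691 × 100 = 34.55%.
5.34 − 34.55 = -29.21 pp.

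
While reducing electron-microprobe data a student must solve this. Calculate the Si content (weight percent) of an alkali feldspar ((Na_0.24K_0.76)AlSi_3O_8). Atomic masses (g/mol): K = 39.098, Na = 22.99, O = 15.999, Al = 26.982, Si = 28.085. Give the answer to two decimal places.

M((Na_0.24K_0.76)AlSi_3O_8) = 274.461 g/mol.
Si contributes 3 × 28.085 = 84.255 g per mole.
84.255/274.461 = 0.3070 → 30.70%.

30.70 weight percent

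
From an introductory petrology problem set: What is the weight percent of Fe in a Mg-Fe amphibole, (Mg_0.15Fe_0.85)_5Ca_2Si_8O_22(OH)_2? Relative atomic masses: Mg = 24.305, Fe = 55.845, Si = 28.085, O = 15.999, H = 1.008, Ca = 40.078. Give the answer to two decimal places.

25.08 weight percent

Molar mass of (Mg_0.15Fe_0.85)_5Ca_2Si_8O_22(OH)_2: 0.75·24.305 + 4.25·55.845 + 2·40.078 + 8·28.085 + 24·15.999 + 2·1.008 = 946.398 g/mol.
Mass of Fe per formula unit: 4.25 × 55.845 = 237.341 g.
Weight fraction Fe = 237.341 / 946.398 = 0.2508.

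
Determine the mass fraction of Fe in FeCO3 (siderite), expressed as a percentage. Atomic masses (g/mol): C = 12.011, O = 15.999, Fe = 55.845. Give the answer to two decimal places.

48.20 weight percent

Formula mass = 1·55.845 + 1·12.011 + 3·15.999 = 115.853 g/mol, of which 55.845 g is Fe.
So Fe makes up 55.845/115.853 = 0.4820 of the mass, i.e. 48.20%.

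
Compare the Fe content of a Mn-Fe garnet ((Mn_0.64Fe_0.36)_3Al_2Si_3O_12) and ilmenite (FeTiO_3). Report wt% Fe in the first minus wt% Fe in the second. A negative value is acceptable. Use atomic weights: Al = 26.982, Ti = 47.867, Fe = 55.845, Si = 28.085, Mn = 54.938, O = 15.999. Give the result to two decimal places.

First mineral: 60.313 g Fe in 496.001 g formula = 12.16 wt% Fe.
Second mineral: 55.845 g Fe in 151.709 g formula = 36.81 wt% Fe.
12.16% − 36.81% gives a difference of -24.65 percentage points.

-24.65 percentage points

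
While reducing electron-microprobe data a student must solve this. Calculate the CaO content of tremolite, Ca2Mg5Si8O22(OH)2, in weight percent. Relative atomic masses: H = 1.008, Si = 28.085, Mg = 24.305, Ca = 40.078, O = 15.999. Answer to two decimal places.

Molar mass of Ca2Mg5Si8O22(OH)2 = 2×40.078 + 5×24.305 + 8×28.085 + 24×15.999 + 2×1.008 = 812.353 g/mol.
Each formula unit contains 2 Ca, equivalent to 2/1 = 2.0000 mol CaO.
M(CaO) = 1×40.078 + 1×15.999 = 56.077 g/mol.
Mass of CaO per formula unit = 2.0000 × 56.077 = 112.154 g.
CaO wt% = 112.154 / 812.353 × 100 = 13.81%.

13.81 wt%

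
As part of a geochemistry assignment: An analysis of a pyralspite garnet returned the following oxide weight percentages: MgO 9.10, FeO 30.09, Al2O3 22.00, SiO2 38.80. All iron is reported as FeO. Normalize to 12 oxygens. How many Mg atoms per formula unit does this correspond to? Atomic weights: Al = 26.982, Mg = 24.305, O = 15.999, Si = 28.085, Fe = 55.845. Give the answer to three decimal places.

9.10 wt% MgO ÷ 40.304 g/mol = 0.22578 mol, giving 0.22578 Mg and 0.22578 O.
30.09 wt% FeO ÷ 71.844 g/mol = 0.41882 mol, giving 0.41882 Fe and 0.41882 O.
22.00 wt% Al2O3 ÷ 101.961 g/mol = 0.21577 mol, giving 0.43154 Al and 0.64731 O.
38.80 wt% SiO2 ÷ 60.083 g/mol = 0.64577 mol, giving 0.64577 Si and 1.29154 O.
Oxygen sums to 2.58345; scaling by 12/2.58345 = 4.64495 puts the formula on 12 O.
Mg: 0.22578 × 4.64495 = 1.049 atoms per formula unit.

1.049 Mg apfu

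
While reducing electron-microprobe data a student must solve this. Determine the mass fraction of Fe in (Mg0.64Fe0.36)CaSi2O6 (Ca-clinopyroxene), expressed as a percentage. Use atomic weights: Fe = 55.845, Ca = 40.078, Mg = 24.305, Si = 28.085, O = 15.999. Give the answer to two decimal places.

M((Mg0.64Fe0.36)CaSi2O6) = 227.901 g/mol.
Fe contributes 0.36 × 55.845 = 20.104 g per mole.
20.104/227.901 = 0.0882 → 8.82%.

8.82 mass %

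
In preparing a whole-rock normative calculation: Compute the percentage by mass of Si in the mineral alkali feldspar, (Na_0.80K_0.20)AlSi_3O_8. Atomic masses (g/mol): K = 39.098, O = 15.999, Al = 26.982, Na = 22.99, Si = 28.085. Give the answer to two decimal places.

Formula mass = 0.80×22.99 + 0.20×39.098 + 1×26.982 + 3×28.085 + 8×15.999 = 265.441 g/mol, of which 84.255 g is Si.
So Si makes up 84.255/265.441 = 0.3174 of the mass, i.e. 31.74%.

31.74 weight percent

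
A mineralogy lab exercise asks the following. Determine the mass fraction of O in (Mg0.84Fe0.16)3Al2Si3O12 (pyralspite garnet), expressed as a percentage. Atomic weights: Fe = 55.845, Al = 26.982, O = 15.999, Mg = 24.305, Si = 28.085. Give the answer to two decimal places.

45.90 wt%

Formula mass = 2.52·24.305 + 0.48·55.845 + 2·26.982 + 3·28.085 + 12·15.999 = 418.261 g/mol, of which 191.988 g is O.
So O makes up 191.988/418.261 = 0.4590 of the mass, i.e. 45.90%.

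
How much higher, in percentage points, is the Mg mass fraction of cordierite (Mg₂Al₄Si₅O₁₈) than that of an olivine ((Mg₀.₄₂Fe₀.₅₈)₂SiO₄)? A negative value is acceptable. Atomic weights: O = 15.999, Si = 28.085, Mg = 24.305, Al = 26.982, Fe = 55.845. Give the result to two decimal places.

Mg in Mg₂Al₄Si₅O₁₈: molar mass 584.945 g/mol; 2×24.305 = 48.610 g → 8.31 wt%.
Mg in (Mg₀.₄₂Fe₀.₅₈)₂SiO₄: molar mass 177.277 g/mol; 0.84×24.305 = 20.416 g → 11.52 wt%.
Difference = 8.31 − 11.52 = -3.21 percentage points.

-3.21 percentage points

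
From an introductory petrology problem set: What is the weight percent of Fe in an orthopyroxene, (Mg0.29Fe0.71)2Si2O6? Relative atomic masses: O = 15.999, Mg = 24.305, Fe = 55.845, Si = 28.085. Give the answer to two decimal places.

Molar mass of (Mg0.29Fe0.71)2Si2O6: 0.58*24.305 + 1.42*55.845 + 2*28.085 + 6*15.999 = 245.561 g/mol.
Mass of Fe per formula unit: 1.42 × 55.845 = 79.300 g.
Weight fraction Fe = 79.300 / 245.561 = 0.3229.

32.29 wt%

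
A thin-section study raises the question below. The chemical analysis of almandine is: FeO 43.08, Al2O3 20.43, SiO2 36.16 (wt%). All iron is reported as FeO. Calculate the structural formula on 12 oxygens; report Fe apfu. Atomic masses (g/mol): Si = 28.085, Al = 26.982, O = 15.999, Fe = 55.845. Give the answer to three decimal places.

FeO (M=71.844): mol = 0.59963; Fe = 0.59963, O = 0.59963.
Al2O3 (M=101.961): mol = 0.20037; Al = 0.40074, O = 0.60111.
SiO2 (M=60.083): mol = 0.60183; Si = 0.60183, O = 1.20366.
ΣO = 2.40440; factor = 12/ΣO = 4.99085.
Fe apfu = 0.59963 × 4.99085 = 2.993.

2.993 Fe apfu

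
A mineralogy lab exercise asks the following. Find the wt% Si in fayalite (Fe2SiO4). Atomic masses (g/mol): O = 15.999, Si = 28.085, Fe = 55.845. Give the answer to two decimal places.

Molar mass of Fe2SiO4: 2·55.845 + 1·28.085 + 4·15.999 = 203.771 g/mol.
Mass of Si per formula unit: 1 × 28.085 = 28.085 g.
Weight fraction Si = 28.085 / 203.771 = 0.1378.

13.78 wt%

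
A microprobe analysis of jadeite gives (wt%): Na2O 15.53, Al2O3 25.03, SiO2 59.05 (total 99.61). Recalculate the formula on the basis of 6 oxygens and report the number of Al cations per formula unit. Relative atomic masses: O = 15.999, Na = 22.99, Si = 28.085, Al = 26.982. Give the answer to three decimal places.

0.998 Al apfu

Na2O (M=61.979): mol = 0.25057; Na = 0.50114, O = 0.25057.
Al2O3 (M=101.961): mol = 0.24549; Al = 0.49098, O = 0.73647.
SiO2 (M=60.083): mol = 0.98281; Si = 0.98281, O = 1.96562.
ΣO = 2.95266; factor = 6/ΣO = 2.03207.
Al apfu = 0.49098 × 2.03207 = 0.998.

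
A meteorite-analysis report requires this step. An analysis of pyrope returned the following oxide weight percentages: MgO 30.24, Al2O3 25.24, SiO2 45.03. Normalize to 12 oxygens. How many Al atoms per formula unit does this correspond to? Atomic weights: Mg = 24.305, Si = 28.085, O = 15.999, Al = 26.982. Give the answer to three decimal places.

1.986 Al apfu

MgO (M=40.304): mol = 0.75030; Mg = 0.75030, O = 0.75030.
Al2O3 (M=101.961): mol = 0.24755; Al = 0.49510, O = 0.74265.
SiO2 (M=60.083): mol = 0.74946; Si = 0.74946, O = 1.49892.
ΣO = 2.99187; factor = 12/ΣO = 4.01087.
Al apfu = 0.49510 × 4.01087 = 1.986.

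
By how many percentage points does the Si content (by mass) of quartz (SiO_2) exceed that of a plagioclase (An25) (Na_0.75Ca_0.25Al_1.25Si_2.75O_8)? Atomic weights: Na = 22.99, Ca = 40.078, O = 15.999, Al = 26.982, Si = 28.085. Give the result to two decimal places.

Si in SiO_2: molar mass 60.083 g/mol; 1×28.085 = 28.085 g → 46.74 wt%.
Si in Na_0.75Ca_0.25Al_1.25Si_2.75O_8: molar mass 266.215 g/mol; 2.75×28.085 = 77.234 g → 29.01 wt%.
Difference = 46.74 − 29.01 = 17.73 percentage points.

17.73 percentage points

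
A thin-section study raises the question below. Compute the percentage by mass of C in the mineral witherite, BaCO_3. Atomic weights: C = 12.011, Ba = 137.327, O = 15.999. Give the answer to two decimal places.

Formula mass = 1×137.327 + 1×12.011 + 3×15.999 = 197.335 g/mol, of which 12.011 g is C.
So C makes up 12.011/197.335 = 0.0609 of the mass, i.e. 6.09%.

6.09 mass %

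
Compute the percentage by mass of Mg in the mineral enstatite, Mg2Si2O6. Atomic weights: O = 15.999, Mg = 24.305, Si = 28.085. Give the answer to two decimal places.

Molar mass of Mg2Si2O6: 2×24.305 + 2×28.085 + 6×15.999 = 200.774 g/mol.
Mass of Mg per formula unit: 2 × 24.305 = 48.610 g.
Weight fraction Mg = 48.610 / 200.774 = 0.2421.

24.21 mass %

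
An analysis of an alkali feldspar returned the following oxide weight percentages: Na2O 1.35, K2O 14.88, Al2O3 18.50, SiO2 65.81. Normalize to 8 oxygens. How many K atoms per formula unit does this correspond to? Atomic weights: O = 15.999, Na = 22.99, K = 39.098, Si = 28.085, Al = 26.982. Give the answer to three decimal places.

1.35 wt% Na2O ÷ 61.979 g/mol = 0.02178 mol, giving 0.04356 Na and 0.02178 O.
14.88 wt% K2O ÷ 94.195 g/mol = 0.15797 mol, giving 0.31594 K and 0.15797 O.
18.50 wt% Al2O3 ÷ 101.961 g/mol = 0.18144 mol, giving 0.36288 Al and 0.54432 O.
65.81 wt% SiO2 ÷ 60.083 g/mol = 1.09532 mol, giving 1.09532 Si and 2.19064 O.
Oxygen sums to 2.91471; scaling by 8/2.91471 = 2.74470 puts the formula on 8 O.
K: 0.31594 × 2.74470 = 0.867 atoms per formula unit.

0.867 K apfu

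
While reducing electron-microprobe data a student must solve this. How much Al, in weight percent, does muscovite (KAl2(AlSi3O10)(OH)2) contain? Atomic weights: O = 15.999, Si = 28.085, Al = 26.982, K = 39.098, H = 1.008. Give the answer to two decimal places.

M(KAl2(AlSi3O10)(OH)2) = 398.303 g/mol.
Al contributes 3 × 26.982 = 80.946 g per mole.
80.946/398.303 = 0.2032 → 20.32%.

20.32 weight percent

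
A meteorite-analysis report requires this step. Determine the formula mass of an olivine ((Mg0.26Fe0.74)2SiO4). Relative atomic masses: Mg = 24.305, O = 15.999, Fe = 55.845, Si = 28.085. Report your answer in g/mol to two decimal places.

187.37 g/mol

Mg: 0.52 × 24.305 = 12.6386
Fe: 1.48 × 55.845 = 82.6506
Si: 1 × 28.085 = 28.0850
O: 4 × 15.999 = 63.9960
Summing the contributions gives the formula mass.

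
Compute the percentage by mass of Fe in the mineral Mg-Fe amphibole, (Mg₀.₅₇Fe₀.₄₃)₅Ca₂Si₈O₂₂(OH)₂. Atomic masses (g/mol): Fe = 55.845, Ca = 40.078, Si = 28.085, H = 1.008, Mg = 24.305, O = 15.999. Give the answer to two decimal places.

M((Mg₀.₅₇Fe₀.₄₃)₅Ca₂Si₈O₂₂(OH)₂) = 880.164 g/mol.
Fe contributes 2.15 × 55.845 = 120.067 g per mole.
120.067/880.164 = 0.1364 → 13.64%.

13.64 wt%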